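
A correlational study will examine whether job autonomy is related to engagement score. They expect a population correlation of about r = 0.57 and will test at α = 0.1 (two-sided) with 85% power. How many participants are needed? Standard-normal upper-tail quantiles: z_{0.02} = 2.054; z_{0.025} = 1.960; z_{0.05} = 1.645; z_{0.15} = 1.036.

n = 21

Fisher's z: C = ½·ln((1+r)/(1−r)) = ½·ln(3.6512) = 0.6475.
n = ((z_{α/2} + z_β)/C)² + 3.
(1.645 + 1.036) / 0.6475 = 2.681 / 0.6475 = 4.141.
n = 4.141² + 3 = 17.14 + 3 = 20.1.
Round up.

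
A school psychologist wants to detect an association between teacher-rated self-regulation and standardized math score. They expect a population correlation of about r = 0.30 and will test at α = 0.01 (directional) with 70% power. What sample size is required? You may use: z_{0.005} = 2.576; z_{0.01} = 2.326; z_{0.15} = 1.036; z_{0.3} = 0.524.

Fisher's z: C = ½·ln((1+r)/(1−r)) = ½·ln(1.8571) = 0.3095.
n = ((z_{α} + z_β)/C)² + 3.
(2.326 + 0.524) / 0.3095 = 2.850 / 0.3095 = 9.208.
n = 9.208² + 3 = 84.79 + 3 = 87.8.
Round up.

n = 88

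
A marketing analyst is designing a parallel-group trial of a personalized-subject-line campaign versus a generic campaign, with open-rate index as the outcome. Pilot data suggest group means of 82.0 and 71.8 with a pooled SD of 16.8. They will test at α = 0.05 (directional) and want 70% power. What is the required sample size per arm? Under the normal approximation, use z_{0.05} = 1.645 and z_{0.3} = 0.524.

n = 26 per group

Cohen's d = |M₁ − M₂| / SD_pooled = |82.0 − 71.8| / 16.8 = 10.2 / 16.8 = 0.607.
For two independent groups with equal n: n = 2·((z_{α} + z_β) / d)².
z_{α} + z_β = 1.645 + 0.524 = 2.169.
n = 2 × (2.169 / 0.607)² = 2 × 3.573² = 2 × 12.77 = 25.5.
Round up to the next whole participant.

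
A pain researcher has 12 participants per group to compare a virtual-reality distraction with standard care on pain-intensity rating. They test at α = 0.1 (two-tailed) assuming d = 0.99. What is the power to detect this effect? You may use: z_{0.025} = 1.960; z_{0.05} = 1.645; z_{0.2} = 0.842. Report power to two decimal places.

For two equal groups, power = Φ(d·√(n/2) − z_{α/2}).
d·√(n/2) = 0.99 × √(12/2) = 0.99 × 2.449 = 2.425.
z_β = 2.425 − 1.645 = 0.780.
Power = Φ(0.780) = 0.782.

power ≈ 0.78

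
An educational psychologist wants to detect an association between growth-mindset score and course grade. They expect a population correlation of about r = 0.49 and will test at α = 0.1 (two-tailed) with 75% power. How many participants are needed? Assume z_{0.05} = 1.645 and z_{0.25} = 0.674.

Fisher's z: C = ½·ln((1+r)/(1−r)) = ½·ln(2.9216) = 0.5361.
n = ((z_{α/2} + z_β)/C)² + 3.
(1.645 + 0.674) / 0.5361 = 2.319 / 0.5361 = 4.326.
n = 4.326² + 3 = 18.71 + 3 = 21.7.
Round up.

n = 22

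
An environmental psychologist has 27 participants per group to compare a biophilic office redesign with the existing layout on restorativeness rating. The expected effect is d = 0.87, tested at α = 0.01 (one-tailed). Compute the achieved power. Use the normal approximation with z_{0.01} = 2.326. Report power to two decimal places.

power ≈ 0.81

For two equal groups, power = Φ(d·√(n/2) − z_{α}).
d·√(n/2) = 0.87 × √(27/2) = 0.87 × 3.674 = 3.197.
z_β = 3.197 − 2.326 = 0.871.
Power = Φ(0.871) = 0.808.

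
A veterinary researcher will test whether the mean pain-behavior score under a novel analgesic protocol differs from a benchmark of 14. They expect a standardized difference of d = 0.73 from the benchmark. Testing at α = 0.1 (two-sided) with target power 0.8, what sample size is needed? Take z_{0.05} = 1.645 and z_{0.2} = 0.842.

For a one-sample test: n = ((z_{α/2} + z_β) / d)².
z_{α/2} + z_β = 1.645 + 0.842 = 2.487.
n = (2.487 / 0.73)² = 3.407² = 11.61.
Round up.

n = 12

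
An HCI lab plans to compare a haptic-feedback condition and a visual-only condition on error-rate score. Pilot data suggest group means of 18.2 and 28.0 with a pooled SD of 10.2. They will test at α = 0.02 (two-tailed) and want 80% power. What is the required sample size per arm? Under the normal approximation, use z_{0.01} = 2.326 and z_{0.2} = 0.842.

Cohen's d = |M₁ − M₂| / SD_pooled = |18.2 − 28.0| / 10.2 = 9.8 / 10.2 = 0.961.
For two independent groups with equal n: n = 2·((z_{α/2} + z_β) / d)².
z_{α/2} + z_β = 2.326 + 0.842 = 3.168.
n = 2 × (3.168 / 0.961)² = 2 × 3.297² = 2 × 10.87 = 21.7.
Round up to the next whole participant.

n = 22 per group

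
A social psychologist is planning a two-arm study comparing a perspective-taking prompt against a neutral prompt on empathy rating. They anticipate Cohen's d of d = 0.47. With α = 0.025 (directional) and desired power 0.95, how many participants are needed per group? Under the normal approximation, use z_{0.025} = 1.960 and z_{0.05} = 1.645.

n = 118 per group

For two independent groups with equal n: n = 2·((z_{α} + z_β) / d)².
z_{α} + z_β = 1.960 + 1.645 = 3.605.
n = 2 × (3.605 / 0.47)² = 2 × 7.670² = 2 × 58.83 = 117.7.
Round up to the next whole participant.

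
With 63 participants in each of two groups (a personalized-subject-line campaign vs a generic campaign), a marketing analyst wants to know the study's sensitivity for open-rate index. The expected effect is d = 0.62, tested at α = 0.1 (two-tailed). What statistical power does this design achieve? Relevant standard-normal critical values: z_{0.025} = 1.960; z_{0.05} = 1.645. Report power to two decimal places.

For two equal groups, power = Φ(d·√(n/2) − z_{α/2}).
d·√(n/2) = 0.62 × √(63/2) = 0.62 × 5.612 = 3.480.
z_β = 3.480 − 1.645 = 1.835.
Power = Φ(1.835) = 0.967.

power ≈ 0.97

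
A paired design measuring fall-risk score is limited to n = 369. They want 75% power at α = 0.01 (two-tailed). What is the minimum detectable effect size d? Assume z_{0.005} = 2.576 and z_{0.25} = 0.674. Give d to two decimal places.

d_min ≈ 0.17

For a single sample (or paired design) of n = 369: d_min = (z_{α/2} + z_β)/√n.
z-sum = 2.576 + 0.674 = 3.250.
d_min = 3.250 / √369 = 3.250 / 19.209 = 0.169.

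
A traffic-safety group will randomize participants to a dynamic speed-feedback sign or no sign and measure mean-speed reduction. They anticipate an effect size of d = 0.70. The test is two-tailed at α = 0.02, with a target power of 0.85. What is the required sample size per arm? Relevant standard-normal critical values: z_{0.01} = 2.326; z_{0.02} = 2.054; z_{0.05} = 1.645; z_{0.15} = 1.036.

n = 47 per group

For two independent groups with equal n: n = 2·((z_{α/2} + z_β) / d)².
z_{α/2} + z_β = 2.326 + 1.036 = 3.362.
n = 2 × (3.362 / 0.70)² = 2 × 4.803² = 2 × 23.07 = 46.1.
Round up to the next whole participant.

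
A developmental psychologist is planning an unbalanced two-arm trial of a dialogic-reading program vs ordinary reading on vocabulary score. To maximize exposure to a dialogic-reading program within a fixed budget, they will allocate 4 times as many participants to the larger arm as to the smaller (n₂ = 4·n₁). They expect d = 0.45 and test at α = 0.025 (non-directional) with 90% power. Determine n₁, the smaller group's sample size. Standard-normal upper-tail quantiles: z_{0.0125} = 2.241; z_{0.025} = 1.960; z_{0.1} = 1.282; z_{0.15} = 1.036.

n₁ = 77

With allocation ratio k = n₂/n₁ = 4, Var(x̄₁−x̄₂) = σ²(1/n₁ + 1/(k·n₁)) = σ²·(k+1)/(k·n₁).
So n₁ = (1 + 1/k)·((z_{α/2} + z_β)/d)² = 1.250 × (3.523/0.45)².
n₁ = 1.250 × 61.29 = 76.6.
Round up: n₁ = 77, giving n₂ = 4 × 77 = 308.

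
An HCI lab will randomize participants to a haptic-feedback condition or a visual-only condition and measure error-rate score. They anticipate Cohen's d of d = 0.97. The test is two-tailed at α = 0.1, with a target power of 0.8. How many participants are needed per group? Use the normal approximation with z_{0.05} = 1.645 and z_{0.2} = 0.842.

For two independent groups with equal n: n = 2·((z_{α/2} + z_β) / d)².
z_{α/2} + z_β = 1.645 + 0.842 = 2.487.
n = 2 × (2.487 / 0.97)² = 2 × 2.564² = 2 × 6.57 = 13.1.
Round up to the next whole participant.

n = 14 per group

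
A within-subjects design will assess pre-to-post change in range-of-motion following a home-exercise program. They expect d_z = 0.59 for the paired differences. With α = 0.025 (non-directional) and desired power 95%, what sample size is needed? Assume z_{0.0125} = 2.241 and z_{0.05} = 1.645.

n = 44 pairs

For a paired (one-sample on differences) test: n = ((z_{α/2} + z_β) / d)².
z_{α/2} + z_β = 2.241 + 1.645 = 3.886.
n = (3.886 / 0.59)² = 6.586² = 43.38.
Round up.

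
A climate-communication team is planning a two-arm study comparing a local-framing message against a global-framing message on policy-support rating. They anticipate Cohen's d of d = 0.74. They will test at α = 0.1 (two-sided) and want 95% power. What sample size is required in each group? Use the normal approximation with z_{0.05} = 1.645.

For two independent groups with equal n: n = 2·((z_{α/2} + z_β) / d)².
z_{α/2} + z_β = 1.645 + 1.645 = 3.290.
n = 2 × (3.290 / 0.74)² = 2 × 4.446² = 2 × 19.77 = 39.5.
Round up to the next whole participant.

n = 40 per group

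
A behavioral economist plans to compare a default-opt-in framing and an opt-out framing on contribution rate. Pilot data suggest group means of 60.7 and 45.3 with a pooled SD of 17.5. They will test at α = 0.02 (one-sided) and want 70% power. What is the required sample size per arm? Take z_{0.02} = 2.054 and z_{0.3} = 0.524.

Cohen's d = |M₁ − M₂| / SD_pooled = |60.7 − 45.3| / 17.5 = 15.4 / 17.5 = 0.880.
For two independent groups with equal n: n = 2·((z_{α} + z_β) / d)².
z_{α} + z_β = 2.054 + 0.524 = 2.578.
n = 2 × (2.578 / 0.880)² = 2 × 2.930² = 2 × 8.58 = 17.2.
Round up to the next whole participant.

n = 18 per group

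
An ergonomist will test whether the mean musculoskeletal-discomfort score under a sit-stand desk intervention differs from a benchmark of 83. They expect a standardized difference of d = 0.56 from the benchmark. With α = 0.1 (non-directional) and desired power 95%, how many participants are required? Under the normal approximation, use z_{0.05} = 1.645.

n = 35

For a one-sample test: n = ((z_{α/2} + z_β) / d)².
z_{α/2} + z_β = 1.645 + 1.645 = 3.290.
n = (3.290 / 0.56)² = 5.875² = 34.52.
Round up.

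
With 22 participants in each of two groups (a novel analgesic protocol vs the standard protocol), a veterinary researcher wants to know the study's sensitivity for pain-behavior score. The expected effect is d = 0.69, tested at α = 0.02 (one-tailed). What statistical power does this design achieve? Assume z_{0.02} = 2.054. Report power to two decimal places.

power ≈ 0.59

For two equal groups, power = Φ(d·√(n/2) − z_{α}).
d·√(n/2) = 0.69 × √(22/2) = 0.69 × 3.317 = 2.288.
z_β = 2.288 − 2.054 = 0.234.
Power = Φ(0.234) = 0.593.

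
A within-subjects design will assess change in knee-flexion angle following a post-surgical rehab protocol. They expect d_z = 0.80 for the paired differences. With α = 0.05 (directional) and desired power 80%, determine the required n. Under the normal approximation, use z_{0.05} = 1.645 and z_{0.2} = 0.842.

For a paired (one-sample on differences) test: n = ((z_{α} + z_β) / d)².
z_{α} + z_β = 1.645 + 0.842 = 2.487.
n = (2.487 / 0.80)² = 3.109² = 9.66.
Round up.

n = 10 pairs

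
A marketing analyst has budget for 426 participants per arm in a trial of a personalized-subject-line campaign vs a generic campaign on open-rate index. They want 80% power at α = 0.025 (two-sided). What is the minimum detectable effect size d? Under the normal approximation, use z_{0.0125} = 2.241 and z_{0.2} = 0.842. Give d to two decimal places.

d_min ≈ 0.21

For two independent groups of n = 426 each: d_min = (z_{α/2} + z_β)·√(2/n).
z-sum = 2.241 + 0.842 = 3.083.
d_min = 3.083 × √(2/426) = 3.083 × 0.0685 = 0.211.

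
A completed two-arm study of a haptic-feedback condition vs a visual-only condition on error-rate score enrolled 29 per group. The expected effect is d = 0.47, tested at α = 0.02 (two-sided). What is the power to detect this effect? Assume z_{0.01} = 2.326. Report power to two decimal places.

For two equal groups, power = Φ(d·√(n/2) − z_{α/2}).
d·√(n/2) = 0.47 × √(29/2) = 0.47 × 3.808 = 1.790.
z_β = 1.790 − 2.326 = -0.536.
Power = Φ(-0.536) = 0.296.

power ≈ 0.30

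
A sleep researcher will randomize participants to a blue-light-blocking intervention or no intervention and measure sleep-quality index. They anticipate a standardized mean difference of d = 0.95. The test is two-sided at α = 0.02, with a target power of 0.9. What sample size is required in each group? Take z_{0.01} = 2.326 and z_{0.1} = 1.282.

n = 29 per group

For two independent groups with equal n: n = 2·((z_{α/2} + z_β) / d)².
z_{α/2} + z_β = 2.326 + 1.282 = 3.608.
n = 2 × (3.608 / 0.95)² = 2 × 3.798² = 2 × 14.42 = 28.8.
Round up to the next whole participant.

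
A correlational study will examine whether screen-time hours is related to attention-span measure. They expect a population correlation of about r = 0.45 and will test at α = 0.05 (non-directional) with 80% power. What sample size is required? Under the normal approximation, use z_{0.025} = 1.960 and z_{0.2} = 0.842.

Fisher's z: C = ½·ln((1+r)/(1−r)) = ½·ln(2.6364) = 0.4847.
n = ((z_{α/2} + z_β)/C)² + 3.
(1.960 + 0.842) / 0.4847 = 2.802 / 0.4847 = 5.781.
n = 5.781² + 3 = 33.42 + 3 = 36.4.
Round up.

n = 37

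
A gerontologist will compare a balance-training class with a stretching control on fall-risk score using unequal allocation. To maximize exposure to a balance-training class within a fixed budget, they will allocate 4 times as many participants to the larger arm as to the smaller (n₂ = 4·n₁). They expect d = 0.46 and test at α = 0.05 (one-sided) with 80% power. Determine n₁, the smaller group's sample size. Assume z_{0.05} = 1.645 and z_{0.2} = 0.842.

With allocation ratio k = n₂/n₁ = 4, Var(x̄₁−x̄₂) = σ²(1/n₁ + 1/(k·n₁)) = σ²·(k+1)/(k·n₁).
So n₁ = (1 + 1/k)·((z_{α} + z_β)/d)² = 1.250 × (2.487/0.46)².
n₁ = 1.250 × 29.23 = 36.5.
Round up: n₁ = 37, giving n₂ = 4 × 37 = 148.

n₁ = 37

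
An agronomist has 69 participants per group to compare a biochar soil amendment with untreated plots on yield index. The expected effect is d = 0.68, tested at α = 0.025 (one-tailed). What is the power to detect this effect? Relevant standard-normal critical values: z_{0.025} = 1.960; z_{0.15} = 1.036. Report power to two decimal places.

power ≈ 0.98

For two equal groups, power = Φ(d·√(n/2) − z_{α}).
d·√(n/2) = 0.68 × √(69/2) = 0.68 × 5.874 = 3.994.
z_β = 3.994 − 1.960 = 2.034.
Power = Φ(2.034) = 0.979.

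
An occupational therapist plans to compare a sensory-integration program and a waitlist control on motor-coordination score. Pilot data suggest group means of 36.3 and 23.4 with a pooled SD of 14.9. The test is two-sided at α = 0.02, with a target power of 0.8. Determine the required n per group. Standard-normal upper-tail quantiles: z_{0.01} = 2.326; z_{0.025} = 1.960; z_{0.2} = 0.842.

Cohen's d = |M₁ − M₂| / SD_pooled = |36.3 − 23.4| / 14.9 = 12.9 / 14.9 = 0.866.
For two independent groups with equal n: n = 2·((z_{α/2} + z_β) / d)².
z_{α/2} + z_β = 2.326 + 0.842 = 3.168.
n = 2 × (3.168 / 0.866)² = 2 × 3.658² = 2 × 13.38 = 26.8.
Round up to the next whole participant.

n = 27 per group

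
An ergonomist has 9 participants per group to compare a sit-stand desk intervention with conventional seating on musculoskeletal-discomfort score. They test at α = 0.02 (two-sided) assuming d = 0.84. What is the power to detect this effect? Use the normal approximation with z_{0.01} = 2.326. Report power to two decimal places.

For two equal groups, power = Φ(d·√(n/2) − z_{α/2}).
d·√(n/2) = 0.84 × √(9/2) = 0.84 × 2.121 = 1.782.
z_β = 1.782 − 2.326 = -0.544.
Power = Φ(-0.544) = 0.293.

power ≈ 0.29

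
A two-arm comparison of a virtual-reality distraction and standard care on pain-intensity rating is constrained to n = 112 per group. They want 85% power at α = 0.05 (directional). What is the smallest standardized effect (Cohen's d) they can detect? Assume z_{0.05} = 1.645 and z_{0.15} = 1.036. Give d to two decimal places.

d_min ≈ 0.36

For two independent groups of n = 112 each: d_min = (z_{α} + z_β)·√(2/n).
z-sum = 1.645 + 1.036 = 2.681.
d_min = 2.681 × √(2/112) = 2.681 × 0.1336 = 0.358.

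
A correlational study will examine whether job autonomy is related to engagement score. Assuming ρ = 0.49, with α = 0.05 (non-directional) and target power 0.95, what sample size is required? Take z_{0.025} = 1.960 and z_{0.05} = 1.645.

Fisher's z: C = ½·ln((1+r)/(1−r)) = ½·ln(2.9216) = 0.5361.
n = ((z_{α/2} + z_β)/C)² + 3.
(1.960 + 1.645) / 0.5361 = 3.605 / 0.5361 = 6.724.
n = 6.724² + 3 = 45.22 + 3 = 48.2.
Round up.

n = 49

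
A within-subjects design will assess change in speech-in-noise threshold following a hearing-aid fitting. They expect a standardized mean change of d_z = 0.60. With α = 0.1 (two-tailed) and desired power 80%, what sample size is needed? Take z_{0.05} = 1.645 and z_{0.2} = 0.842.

For a paired (one-sample on differences) test: n = ((z_{α/2} + z_β) / d)².
z_{α/2} + z_β = 1.645 + 0.842 = 2.487.
n = (2.487 / 0.60)² = 4.145² = 17.18.
Round up.

n = 18 pairs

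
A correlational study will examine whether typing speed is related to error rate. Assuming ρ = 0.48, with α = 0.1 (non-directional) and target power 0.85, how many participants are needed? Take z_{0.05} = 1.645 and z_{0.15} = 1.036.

Fisher's z: C = ½·ln((1+r)/(1−r)) = ½·ln(2.8462) = 0.5230.
n = ((z_{α/2} + z_β)/C)² + 3.
(1.645 + 1.036) / 0.5230 = 2.681 / 0.5230 = 5.126.
n = 5.126² + 3 = 26.28 + 3 = 29.3.
Round up.

n = 30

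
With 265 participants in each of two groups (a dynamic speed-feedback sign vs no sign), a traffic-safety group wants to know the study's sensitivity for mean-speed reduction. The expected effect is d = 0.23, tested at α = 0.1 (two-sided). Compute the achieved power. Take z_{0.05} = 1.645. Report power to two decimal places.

For two equal groups, power = Φ(d·√(n/2) − z_{α/2}).
d·√(n/2) = 0.23 × √(265/2) = 0.23 × 11.511 = 2.647.
z_β = 2.647 − 1.645 = 1.002.
Power = Φ(1.002) = 0.842.

power ≈ 0.84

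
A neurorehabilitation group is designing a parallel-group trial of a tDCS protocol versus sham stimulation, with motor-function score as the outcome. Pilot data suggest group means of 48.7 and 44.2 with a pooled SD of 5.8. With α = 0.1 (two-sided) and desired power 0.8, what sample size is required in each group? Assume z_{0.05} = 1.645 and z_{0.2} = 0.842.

Cohen's d = |M₁ − M₂| / SD_pooled = |48.7 − 44.2| / 5.8 = 4.5 / 5.8 = 0.776.
For two independent groups with equal n: n = 2·((z_{α/2} + z_β) / d)².
z_{α/2} + z_β = 1.645 + 0.842 = 2.487.
n = 2 × (2.487 / 0.776)² = 2 × 3.205² = 2 × 10.27 = 20.5.
Round up to the next whole participant.

n = 21 per group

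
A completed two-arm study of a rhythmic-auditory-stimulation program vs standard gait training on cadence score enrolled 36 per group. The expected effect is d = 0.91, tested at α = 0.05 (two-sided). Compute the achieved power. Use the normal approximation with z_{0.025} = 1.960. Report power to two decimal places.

For two equal groups, power = Φ(d·√(n/2) − z_{α/2}).
d·√(n/2) = 0.91 × √(36/2) = 0.91 × 4.243 = 3.861.
z_β = 3.861 − 1.960 = 1.901.
Power = Φ(1.901) = 0.971.

power ≈ 0.97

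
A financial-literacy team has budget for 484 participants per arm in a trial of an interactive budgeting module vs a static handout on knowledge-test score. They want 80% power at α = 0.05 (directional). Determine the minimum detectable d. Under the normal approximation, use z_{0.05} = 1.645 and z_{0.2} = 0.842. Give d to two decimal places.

For two independent groups of n = 484 each: d_min = (z_{α} + z_β)·√(2/n).
z-sum = 1.645 + 0.842 = 2.487.
d_min = 2.487 × √(2/484) = 2.487 × 0.0643 = 0.160.

d_min ≈ 0.16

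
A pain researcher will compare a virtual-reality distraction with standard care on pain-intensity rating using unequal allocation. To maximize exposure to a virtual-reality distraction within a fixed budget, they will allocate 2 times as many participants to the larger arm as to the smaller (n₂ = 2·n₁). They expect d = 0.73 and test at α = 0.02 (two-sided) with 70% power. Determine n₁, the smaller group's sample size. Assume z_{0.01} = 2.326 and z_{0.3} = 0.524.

n₁ = 23

With allocation ratio k = n₂/n₁ = 2, Var(x̄₁−x̄₂) = σ²(1/n₁ + 1/(k·n₁)) = σ²·(k+1)/(k·n₁).
So n₁ = (1 + 1/k)·((z_{α/2} + z_β)/d)² = 1.500 × (2.850/0.73)².
n₁ = 1.500 × 15.24 = 22.9.
Round up: n₁ = 23, giving n₂ = 2 × 23 = 46.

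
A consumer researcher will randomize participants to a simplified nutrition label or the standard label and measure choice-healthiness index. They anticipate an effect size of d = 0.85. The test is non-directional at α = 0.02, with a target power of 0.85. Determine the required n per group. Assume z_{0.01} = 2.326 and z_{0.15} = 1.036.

For two independent groups with equal n: n = 2·((z_{α/2} + z_β) / d)².
z_{α/2} + z_β = 2.326 + 1.036 = 3.362.
n = 2 × (3.362 / 0.85)² = 2 × 3.955² = 2 × 15.64 = 31.3.
Round up to the next whole participant.

n = 32 per group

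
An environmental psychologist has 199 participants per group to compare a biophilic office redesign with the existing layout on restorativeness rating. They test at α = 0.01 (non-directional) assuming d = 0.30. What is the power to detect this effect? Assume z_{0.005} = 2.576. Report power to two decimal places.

For two equal groups, power = Φ(d·√(n/2) − z_{α/2}).
d·√(n/2) = 0.30 × √(199/2) = 0.30 × 9.975 = 2.992.
z_β = 2.992 − 2.576 = 0.416.
Power = Φ(0.416) = 0.661.

power ≈ 0.66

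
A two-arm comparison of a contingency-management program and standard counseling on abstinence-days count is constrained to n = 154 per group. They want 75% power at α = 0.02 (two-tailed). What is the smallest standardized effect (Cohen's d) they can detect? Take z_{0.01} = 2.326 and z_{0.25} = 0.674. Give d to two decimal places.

For two independent groups of n = 154 each: d_min = (z_{α/2} + z_β)·√(2/n).
z-sum = 2.326 + 0.674 = 3.000.
d_min = 3.000 × √(2/154) = 3.000 × 0.1140 = 0.342.

d_min ≈ 0.34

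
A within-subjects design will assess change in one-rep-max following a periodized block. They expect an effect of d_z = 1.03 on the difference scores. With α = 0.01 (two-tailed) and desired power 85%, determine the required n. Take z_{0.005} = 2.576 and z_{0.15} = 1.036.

n = 13 pairs

For a paired (one-sample on differences) test: n = ((z_{α/2} + z_β) / d)².
z_{α/2} + z_β = 2.576 + 1.036 = 3.612.
n = (3.612 / 1.03)² = 3.507² = 12.30.
Round up.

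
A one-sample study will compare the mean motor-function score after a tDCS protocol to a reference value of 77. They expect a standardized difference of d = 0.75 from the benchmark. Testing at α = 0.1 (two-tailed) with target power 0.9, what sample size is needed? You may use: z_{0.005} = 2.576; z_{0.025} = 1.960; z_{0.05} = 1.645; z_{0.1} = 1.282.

n = 16

For a one-sample test: n = ((z_{α/2} + z_β) / d)².
z_{α/2} + z_β = 1.645 + 1.282 = 2.927.
n = (2.927 / 0.75)² = 3.903² = 15.23.
Round up.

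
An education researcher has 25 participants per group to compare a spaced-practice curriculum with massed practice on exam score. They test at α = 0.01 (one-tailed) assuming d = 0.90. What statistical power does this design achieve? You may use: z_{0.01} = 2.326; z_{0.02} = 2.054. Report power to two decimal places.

For two equal groups, power = Φ(d·√(n/2) − z_{α}).
d·√(n/2) = 0.90 × √(25/2) = 0.90 × 3.536 = 3.182.
z_β = 3.182 − 2.326 = 0.856.
Power = Φ(0.856) = 0.804.

power ≈ 0.80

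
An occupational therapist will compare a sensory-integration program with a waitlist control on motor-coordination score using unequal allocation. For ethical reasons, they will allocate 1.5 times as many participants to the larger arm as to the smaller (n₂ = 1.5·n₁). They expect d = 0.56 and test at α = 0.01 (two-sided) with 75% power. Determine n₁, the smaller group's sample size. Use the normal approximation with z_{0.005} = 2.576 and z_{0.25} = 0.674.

With allocation ratio k = n₂/n₁ = 1.5, Var(x̄₁−x̄₂) = σ²(1/n₁ + 1/(k·n₁)) = σ²·(k+1)/(k·n₁).
So n₁ = (1 + 1/k)·((z_{α/2} + z_β)/d)² = 1.667 × (3.250/0.56)².
n₁ = 1.667 × 33.68 = 56.1.
Round up: n₁ = 57, giving n₂ = ⌈1.5 × 57⌉ = ⌈85.5⌉ = 86.

n₁ = 57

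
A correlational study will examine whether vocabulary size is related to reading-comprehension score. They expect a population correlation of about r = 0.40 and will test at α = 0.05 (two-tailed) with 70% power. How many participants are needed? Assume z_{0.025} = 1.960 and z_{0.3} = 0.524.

Fisher's z: C = ½·ln((1+r)/(1−r)) = ½·ln(2.3333) = 0.4236.
n = ((z_{α/2} + z_β)/C)² + 3.
(1.960 + 0.524) / 0.4236 = 2.484 / 0.4236 = 5.864.
n = 5.864² + 3 = 34.39 + 3 = 37.4.
Round up.

n = 38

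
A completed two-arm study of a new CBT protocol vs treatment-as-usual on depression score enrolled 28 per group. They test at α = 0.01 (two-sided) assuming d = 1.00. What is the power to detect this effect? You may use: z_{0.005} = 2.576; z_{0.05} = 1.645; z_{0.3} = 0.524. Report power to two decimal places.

For two equal groups, power = Φ(d·√(n/2) − z_{α/2}).
d·√(n/2) = 1.00 × √(28/2) = 1.00 × 3.742 = 3.742.
z_β = 3.742 − 2.576 = 1.166.
Power = Φ(1.166) = 0.878.

power ≈ 0.88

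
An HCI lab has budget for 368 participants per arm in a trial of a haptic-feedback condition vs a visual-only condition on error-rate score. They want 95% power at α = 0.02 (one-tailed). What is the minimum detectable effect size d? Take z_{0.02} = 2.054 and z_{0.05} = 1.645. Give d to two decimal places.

For two independent groups of n = 368 each: d_min = (z_{α} + z_β)·√(2/n).
z-sum = 2.054 + 1.645 = 3.699.
d_min = 3.699 × √(2/368) = 3.699 × 0.0737 = 0.273.

d_min ≈ 0.27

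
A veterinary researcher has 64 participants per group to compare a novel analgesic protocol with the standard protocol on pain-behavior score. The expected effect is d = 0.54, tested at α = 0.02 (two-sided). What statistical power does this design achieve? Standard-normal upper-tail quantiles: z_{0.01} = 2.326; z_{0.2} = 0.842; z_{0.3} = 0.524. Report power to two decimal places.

For two equal groups, power = Φ(d·√(n/2) − z_{α/2}).
d·√(n/2) = 0.54 × √(64/2) = 0.54 × 5.657 = 3.055.
z_β = 3.055 − 2.326 = 0.729.
Power = Φ(0.729) = 0.767.

power ≈ 0.77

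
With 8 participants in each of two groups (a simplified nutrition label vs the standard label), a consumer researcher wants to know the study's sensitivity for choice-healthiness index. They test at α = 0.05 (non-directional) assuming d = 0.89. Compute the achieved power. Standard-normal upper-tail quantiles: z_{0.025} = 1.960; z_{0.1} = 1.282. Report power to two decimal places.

power ≈ 0.43

For two equal groups, power = Φ(d·√(n/2) − z_{α/2}).
d·√(n/2) = 0.89 × √(8/2) = 0.89 × 2.000 = 1.780.
z_β = 1.780 − 1.960 = -0.180.
Power = Φ(-0.180) = 0.429.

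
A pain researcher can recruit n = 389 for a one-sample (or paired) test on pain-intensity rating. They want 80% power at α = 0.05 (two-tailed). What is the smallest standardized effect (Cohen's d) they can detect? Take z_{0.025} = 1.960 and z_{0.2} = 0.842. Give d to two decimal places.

d_min ≈ 0.14

For a single sample (or paired design) of n = 389: d_min = (z_{α/2} + z_β)/√n.
z-sum = 1.960 + 0.842 = 2.802.
d_min = 2.802 / √389 = 2.802 / 19.723 = 0.142.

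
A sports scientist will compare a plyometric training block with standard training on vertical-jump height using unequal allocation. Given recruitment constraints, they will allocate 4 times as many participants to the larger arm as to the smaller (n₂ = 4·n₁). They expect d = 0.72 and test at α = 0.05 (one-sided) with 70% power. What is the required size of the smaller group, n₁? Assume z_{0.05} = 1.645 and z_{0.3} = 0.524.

With allocation ratio k = n₂/n₁ = 4, Var(x̄₁−x̄₂) = σ²(1/n₁ + 1/(k·n₁)) = σ²·(k+1)/(k·n₁).
So n₁ = (1 + 1/k)·((z_{α} + z_β)/d)² = 1.250 × (2.169/0.72)².
n₁ = 1.250 × 9.08 = 11.3.
Round up: n₁ = 12, giving n₂ = 4 × 12 = 48.

n₁ = 12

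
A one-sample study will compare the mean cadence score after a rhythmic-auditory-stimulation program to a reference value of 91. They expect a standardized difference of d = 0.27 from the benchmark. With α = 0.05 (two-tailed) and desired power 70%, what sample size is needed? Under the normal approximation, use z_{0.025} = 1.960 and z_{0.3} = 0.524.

For a one-sample test: n = ((z_{α/2} + z_β) / d)².
z_{α/2} + z_β = 1.960 + 0.524 = 2.484.
n = (2.484 / 0.27)² = 9.200² = 84.64.
Round up.

n = 85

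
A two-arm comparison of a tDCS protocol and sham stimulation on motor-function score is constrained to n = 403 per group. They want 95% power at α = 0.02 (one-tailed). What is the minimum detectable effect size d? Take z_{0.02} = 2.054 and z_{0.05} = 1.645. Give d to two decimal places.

d_min ≈ 0.26

For two independent groups of n = 403 each: d_min = (z_{α} + z_β)·√(2/n).
z-sum = 2.054 + 1.645 = 3.699.
d_min = 3.699 × √(2/403) = 3.699 × 0.0704 = 0.261.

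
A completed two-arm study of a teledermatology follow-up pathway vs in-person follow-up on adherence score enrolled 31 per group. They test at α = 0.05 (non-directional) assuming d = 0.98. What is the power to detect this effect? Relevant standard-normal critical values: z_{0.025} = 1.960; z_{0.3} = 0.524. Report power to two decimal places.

For two equal groups, power = Φ(d·√(n/2) − z_{α/2}).
d·√(n/2) = 0.98 × √(31/2) = 0.98 × 3.937 = 3.858.
z_β = 3.858 − 1.960 = 1.898.
Power = Φ(1.898) = 0.971.

power ≈ 0.97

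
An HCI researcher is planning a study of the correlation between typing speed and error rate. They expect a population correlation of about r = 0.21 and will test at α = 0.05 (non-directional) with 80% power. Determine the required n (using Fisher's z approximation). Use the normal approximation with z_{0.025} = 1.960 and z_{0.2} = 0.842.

Fisher's z: C = ½·ln((1+r)/(1−r)) = ½·ln(1.5316) = 0.2132.
n = ((z_{α/2} + z_β)/C)² + 3.
(1.960 + 0.842) / 0.2132 = 2.802 / 0.2132 = 13.143.
n = 13.143² + 3 = 172.73 + 3 = 175.7.
Round up.

n = 176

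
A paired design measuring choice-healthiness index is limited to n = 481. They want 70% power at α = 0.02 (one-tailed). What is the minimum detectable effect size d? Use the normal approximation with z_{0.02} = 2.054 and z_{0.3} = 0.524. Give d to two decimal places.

d_min ≈ 0.12

For a single sample (or paired design) of n = 481: d_min = (z_{α} + z_β)/√n.
z-sum = 2.054 + 0.524 = 2.578.
d_min = 2.578 / √481 = 2.578 / 21.932 = 0.118.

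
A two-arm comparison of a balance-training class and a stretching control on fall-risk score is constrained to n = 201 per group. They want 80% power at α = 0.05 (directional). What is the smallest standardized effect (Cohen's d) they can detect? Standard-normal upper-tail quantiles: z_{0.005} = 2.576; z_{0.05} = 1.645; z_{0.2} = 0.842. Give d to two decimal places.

For two independent groups of n = 201 each: d_min = (z_{α} + z_β)·√(2/n).
z-sum = 1.645 + 0.842 = 2.487.
d_min = 2.487 × √(2/201) = 2.487 × 0.0998 = 0.248.

d_min ≈ 0.25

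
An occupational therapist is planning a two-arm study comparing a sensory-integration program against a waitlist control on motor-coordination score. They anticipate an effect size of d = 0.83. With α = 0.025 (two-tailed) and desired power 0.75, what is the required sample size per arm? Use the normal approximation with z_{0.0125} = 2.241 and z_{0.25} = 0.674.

n = 25 per group

For two independent groups with equal n: n = 2·((z_{α/2} + z_β) / d)².
z_{α/2} + z_β = 2.241 + 0.674 = 2.915.
n = 2 × (2.915 / 0.83)² = 2 × 3.512² = 2 × 12.33 = 24.7.
Round up to the next whole participant.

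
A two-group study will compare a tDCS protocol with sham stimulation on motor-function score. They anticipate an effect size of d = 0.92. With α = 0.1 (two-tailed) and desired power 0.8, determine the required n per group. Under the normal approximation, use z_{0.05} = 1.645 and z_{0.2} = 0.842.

For two independent groups with equal n: n = 2·((z_{α/2} + z_β) / d)².
z_{α/2} + z_β = 1.645 + 0.842 = 2.487.
n = 2 × (2.487 / 0.92)² = 2 × 2.703² = 2 × 7.31 = 14.6.
Round up to the next whole participant.

n = 15 per group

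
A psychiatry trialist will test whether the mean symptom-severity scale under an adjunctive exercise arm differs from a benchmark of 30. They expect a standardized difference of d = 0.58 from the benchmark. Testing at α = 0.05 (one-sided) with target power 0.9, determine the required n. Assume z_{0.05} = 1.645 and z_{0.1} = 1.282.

For a one-sample test: n = ((z_{α} + z_β) / d)².
z_{α} + z_β = 1.645 + 1.282 = 2.927.
n = (2.927 / 0.58)² = 5.047² = 25.47.
Round up.

n = 26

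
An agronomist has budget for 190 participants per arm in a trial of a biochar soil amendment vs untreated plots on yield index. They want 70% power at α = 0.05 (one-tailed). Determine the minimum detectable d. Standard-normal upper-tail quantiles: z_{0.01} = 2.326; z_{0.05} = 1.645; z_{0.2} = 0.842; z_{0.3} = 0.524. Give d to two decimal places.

d_min ≈ 0.22

For two independent groups of n = 190 each: d_min = (z_{α} + z_β)·√(2/n).
z-sum = 1.645 + 0.524 = 2.169.
d_min = 2.169 × √(2/190) = 2.169 × 0.1026 = 0.223.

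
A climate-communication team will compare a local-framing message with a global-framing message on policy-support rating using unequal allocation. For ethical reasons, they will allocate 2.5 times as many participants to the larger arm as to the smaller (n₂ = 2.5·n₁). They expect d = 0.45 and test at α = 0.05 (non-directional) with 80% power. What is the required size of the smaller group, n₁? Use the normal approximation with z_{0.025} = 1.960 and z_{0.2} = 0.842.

With allocation ratio k = n₂/n₁ = 2.5, Var(x̄₁−x̄₂) = σ²(1/n₁ + 1/(k·n₁)) = σ²·(k+1)/(k·n₁).
So n₁ = (1 + 1/k)·((z_{α/2} + z_β)/d)² = 1.400 × (2.802/0.45)².
n₁ = 1.400 × 38.77 = 54.3.
Round up: n₁ = 55, giving n₂ = ⌈2.5 × 55⌉ = ⌈137.5⌉ = 138.

n₁ = 55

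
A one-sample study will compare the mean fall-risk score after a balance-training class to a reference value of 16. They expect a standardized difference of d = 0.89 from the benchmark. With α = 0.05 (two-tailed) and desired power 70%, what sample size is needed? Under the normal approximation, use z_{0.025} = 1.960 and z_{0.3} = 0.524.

n = 8

For a one-sample test: n = ((z_{α/2} + z_β) / d)².
z_{α/2} + z_β = 1.960 + 0.524 = 2.484.
n = (2.484 / 0.89)² = 2.791² = 7.79.
Round up.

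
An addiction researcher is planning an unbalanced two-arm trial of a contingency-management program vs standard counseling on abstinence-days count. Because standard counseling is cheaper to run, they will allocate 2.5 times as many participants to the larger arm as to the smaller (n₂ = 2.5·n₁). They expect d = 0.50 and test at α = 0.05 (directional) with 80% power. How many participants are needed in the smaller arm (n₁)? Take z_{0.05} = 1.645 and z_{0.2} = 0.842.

n₁ = 35

With allocation ratio k = n₂/n₁ = 2.5, Var(x̄₁−x̄₂) = σ²(1/n₁ + 1/(k·n₁)) = σ²·(k+1)/(k·n₁).
So n₁ = (1 + 1/k)·((z_{α} + z_β)/d)² = 1.400 × (2.487/0.50)².
n₁ = 1.400 × 24.74 = 34.6.
Round up: n₁ = 35, giving n₂ = ⌈2.5 × 35⌉ = ⌈87.5⌉ = 88.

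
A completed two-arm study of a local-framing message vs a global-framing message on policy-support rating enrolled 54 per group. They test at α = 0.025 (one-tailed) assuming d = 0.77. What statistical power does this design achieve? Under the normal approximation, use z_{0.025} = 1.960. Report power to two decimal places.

power ≈ 0.98

For two equal groups, power = Φ(d·√(n/2) − z_{α}).
d·√(n/2) = 0.77 × √(54/2) = 0.77 × 5.196 = 4.001.
z_β = 4.001 − 1.960 = 2.041.
Power = Φ(2.041) = 0.979.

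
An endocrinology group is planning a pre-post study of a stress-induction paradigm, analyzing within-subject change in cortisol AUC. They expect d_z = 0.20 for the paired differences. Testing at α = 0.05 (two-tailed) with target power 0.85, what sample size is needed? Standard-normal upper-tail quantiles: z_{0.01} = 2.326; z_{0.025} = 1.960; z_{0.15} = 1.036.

For a paired (one-sample on differences) test: n = ((z_{α/2} + z_β) / d)².
z_{α/2} + z_β = 1.960 + 1.036 = 2.996.
n = (2.996 / 0.20)² = 14.980² = 224.40.
Round up.

n = 225 pairs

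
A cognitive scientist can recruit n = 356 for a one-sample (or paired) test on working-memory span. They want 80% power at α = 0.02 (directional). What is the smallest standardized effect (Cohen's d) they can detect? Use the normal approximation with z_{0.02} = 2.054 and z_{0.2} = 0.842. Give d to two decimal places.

For a single sample (or paired design) of n = 356: d_min = (z_{α} + z_β)/√n.
z-sum = 2.054 + 0.842 = 2.896.
d_min = 2.896 / √356 = 2.896 / 18.868 = 0.153.

d_min ≈ 0.15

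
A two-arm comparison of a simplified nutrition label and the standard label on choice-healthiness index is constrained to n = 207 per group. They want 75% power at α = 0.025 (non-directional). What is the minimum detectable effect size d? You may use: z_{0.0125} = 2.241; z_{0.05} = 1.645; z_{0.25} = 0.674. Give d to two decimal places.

d_min ≈ 0.29

For two independent groups of n = 207 each: d_min = (z_{α/2} + z_β)·√(2/n).
z-sum = 2.241 + 0.674 = 2.915.
d_min = 2.915 × √(2/207) = 2.915 × 0.0983 = 0.287.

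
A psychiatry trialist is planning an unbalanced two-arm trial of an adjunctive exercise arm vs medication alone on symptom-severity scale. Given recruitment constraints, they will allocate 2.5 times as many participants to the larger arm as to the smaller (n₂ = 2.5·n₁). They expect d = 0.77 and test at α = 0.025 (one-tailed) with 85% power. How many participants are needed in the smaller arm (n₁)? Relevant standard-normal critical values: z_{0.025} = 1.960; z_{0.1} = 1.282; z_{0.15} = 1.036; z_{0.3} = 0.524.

With allocation ratio k = n₂/n₁ = 2.5, Var(x̄₁−x̄₂) = σ²(1/n₁ + 1/(k·n₁)) = σ²·(k+1)/(k·n₁).
So n₁ = (1 + 1/k)·((z_{α} + z_β)/d)² = 1.400 × (2.996/0.77)².
n₁ = 1.400 × 15.14 = 21.2.
Round up: n₁ = 22, giving n₂ = 2.5 × 22 = 55.

n₁ = 22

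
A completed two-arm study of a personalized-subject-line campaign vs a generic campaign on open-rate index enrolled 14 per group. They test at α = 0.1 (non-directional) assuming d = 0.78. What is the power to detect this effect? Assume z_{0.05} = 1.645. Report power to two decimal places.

For two equal groups, power = Φ(d·√(n/2) − z_{α/2}).
d·√(n/2) = 0.78 × √(14/2) = 0.78 × 2.646 = 2.064.
z_β = 2.064 − 1.645 = 0.419.
Power = Φ(0.419) = 0.662.

power ≈ 0.66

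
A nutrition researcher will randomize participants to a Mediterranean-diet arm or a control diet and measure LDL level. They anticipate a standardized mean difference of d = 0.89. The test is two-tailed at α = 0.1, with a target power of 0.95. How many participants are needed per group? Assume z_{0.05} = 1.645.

n = 28 per group

For two independent groups with equal n: n = 2·((z_{α/2} + z_β) / d)².
z_{α/2} + z_β = 1.645 + 1.645 = 3.290.
n = 2 × (3.290 / 0.89)² = 2 × 3.697² = 2 × 13.67 = 27.3.
Round up to the next whole participant.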